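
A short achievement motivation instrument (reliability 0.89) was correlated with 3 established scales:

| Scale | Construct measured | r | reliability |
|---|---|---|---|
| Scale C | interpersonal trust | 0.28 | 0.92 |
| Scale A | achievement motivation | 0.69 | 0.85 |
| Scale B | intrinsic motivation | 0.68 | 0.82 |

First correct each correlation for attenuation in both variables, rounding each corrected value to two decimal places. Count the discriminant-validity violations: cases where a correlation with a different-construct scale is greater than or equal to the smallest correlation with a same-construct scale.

Disattenuated r (r / √(r_scale · r_new)):
  Scale C (disc): 0.28 / √(0.92·0.89) = 0.31
  Scale A (conv): 0.69 / √(0.85·0.89) = 0.79
  Scale B (disc): 0.68 / √(0.82·0.89) = 0.80
Smallest convergent = 0.79. Discriminant values: 0.31, 0.80; count ≥ 0.79 → 1.

1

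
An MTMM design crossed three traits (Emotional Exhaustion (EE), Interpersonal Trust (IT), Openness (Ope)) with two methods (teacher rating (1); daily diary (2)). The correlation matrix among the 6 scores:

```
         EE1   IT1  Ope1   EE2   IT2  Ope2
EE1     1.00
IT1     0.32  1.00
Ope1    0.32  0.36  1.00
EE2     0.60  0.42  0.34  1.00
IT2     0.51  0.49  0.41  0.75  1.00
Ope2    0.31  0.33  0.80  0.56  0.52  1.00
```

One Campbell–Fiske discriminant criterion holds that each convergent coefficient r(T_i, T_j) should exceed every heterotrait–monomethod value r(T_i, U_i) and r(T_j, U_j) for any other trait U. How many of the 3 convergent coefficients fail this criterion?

Convergent coefficients and their comparison sets:
EE (methods 1·2): 0.60 vs {0.32, 0.75, 0.32, 0.56} → fail.
IT (methods 1·2): 0.49 vs {0.32, 0.75, 0.36, 0.52} → fail.
Ope (methods 1·2): 0.80 vs {0.32, 0.56, 0.36, 0.52} → pass.
2 of 3 fail.

2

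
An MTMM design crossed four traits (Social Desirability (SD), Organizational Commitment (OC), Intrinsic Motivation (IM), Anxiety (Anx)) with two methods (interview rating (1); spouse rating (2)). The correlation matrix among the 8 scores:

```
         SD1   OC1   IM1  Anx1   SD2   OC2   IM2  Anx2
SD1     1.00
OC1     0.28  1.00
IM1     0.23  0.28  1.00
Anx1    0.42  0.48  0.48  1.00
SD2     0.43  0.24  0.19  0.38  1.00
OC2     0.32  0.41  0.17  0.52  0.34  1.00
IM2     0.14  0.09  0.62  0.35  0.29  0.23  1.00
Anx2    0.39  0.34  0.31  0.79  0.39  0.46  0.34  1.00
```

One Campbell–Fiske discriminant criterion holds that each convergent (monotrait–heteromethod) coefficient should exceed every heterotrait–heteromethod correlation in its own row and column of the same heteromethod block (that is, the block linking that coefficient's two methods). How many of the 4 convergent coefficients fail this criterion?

Checking each validity diagonal entry against its comparison values:
SD (methods 1·2): 0.43 vs {0.32, 0.24, 0.14, 0.19, 0.39, 0.38} → pass.
OC (methods 1·2): 0.41 vs {0.24, 0.32, 0.09, 0.17, 0.34, 0.52} → fail.
IM (methods 1·2): 0.62 vs {0.19, 0.14, 0.17, 0.09, 0.31, 0.35} → pass.
Anx (methods 1·2): 0.79 vs {0.38, 0.39, 0.52, 0.34, 0.35, 0.31} → pass.
1 of 4 fail.

1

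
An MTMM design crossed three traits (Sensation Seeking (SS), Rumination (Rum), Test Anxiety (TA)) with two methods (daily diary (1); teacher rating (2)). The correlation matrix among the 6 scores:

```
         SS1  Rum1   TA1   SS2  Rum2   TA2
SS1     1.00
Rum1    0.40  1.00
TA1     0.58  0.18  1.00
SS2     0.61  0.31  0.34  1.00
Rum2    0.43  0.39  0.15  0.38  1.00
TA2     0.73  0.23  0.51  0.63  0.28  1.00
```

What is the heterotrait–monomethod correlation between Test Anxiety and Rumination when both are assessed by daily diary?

0.18

Different traits, same method: r(TA1, Rum1) = 0.18.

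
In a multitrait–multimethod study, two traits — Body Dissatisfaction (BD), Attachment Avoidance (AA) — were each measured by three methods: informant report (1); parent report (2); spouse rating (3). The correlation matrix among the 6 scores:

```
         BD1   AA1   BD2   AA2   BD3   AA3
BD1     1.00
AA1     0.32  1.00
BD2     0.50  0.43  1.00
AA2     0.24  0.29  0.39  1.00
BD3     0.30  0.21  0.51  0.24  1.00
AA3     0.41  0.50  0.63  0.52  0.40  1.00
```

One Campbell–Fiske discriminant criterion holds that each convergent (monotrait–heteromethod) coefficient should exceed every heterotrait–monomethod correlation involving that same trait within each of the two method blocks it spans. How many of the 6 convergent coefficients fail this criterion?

2

Each convergent coefficient versus the relevant comparison correlations:
BD (methods 1·2): 0.50 vs {0.32, 0.39} → pass.
BD (methods 1·3): 0.30 vs {0.32, 0.40} → fail.
BD (methods 2·3): 0.51 vs {0.39, 0.40} → pass.
AA (methods 1·2): 0.29 vs {0.32, 0.39} → fail.
AA (methods 1·3): 0.50 vs {0.32, 0.40} → pass.
AA (methods 2·3): 0.52 vs {0.39, 0.40} → pass.
2 of 6 fail.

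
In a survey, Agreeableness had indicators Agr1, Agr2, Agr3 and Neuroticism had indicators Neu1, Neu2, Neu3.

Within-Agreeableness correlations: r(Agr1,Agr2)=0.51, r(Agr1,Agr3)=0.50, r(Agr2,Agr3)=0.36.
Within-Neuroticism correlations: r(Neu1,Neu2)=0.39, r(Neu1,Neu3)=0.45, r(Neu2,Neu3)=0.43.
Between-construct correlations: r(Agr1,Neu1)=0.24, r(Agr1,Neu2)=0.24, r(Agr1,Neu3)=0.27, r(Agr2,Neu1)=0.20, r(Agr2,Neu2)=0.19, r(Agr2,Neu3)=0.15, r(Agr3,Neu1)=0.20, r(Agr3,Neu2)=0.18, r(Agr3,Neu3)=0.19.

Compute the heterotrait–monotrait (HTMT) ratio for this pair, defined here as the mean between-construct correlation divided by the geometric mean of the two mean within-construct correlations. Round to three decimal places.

Mean heterotrait r = 1.86/9 = 0.2067.
Mean within-Agr = 1.37/3 = 0.4567; mean within-Neu = 1.27/3 = 0.4233.
Geometric mean = √(0.4567 × 0.4233) = 0.4397.
HTMT = 0.2067 / 0.4397 = 0.470.

0.470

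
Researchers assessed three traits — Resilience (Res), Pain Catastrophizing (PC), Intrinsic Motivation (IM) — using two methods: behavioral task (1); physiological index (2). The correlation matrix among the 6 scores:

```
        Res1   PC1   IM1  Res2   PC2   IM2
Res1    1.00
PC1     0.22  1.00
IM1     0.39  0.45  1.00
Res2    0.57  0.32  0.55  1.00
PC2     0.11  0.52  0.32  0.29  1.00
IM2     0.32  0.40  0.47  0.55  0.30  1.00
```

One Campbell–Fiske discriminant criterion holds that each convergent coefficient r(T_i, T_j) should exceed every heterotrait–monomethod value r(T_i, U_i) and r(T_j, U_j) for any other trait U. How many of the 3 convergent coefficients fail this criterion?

Checking each validity diagonal entry against its comparison values:
Res (methods 1·2): 0.57 vs {0.22, 0.29, 0.39, 0.55} → pass.
PC (methods 1·2): 0.52 vs {0.22, 0.29, 0.45, 0.30} → pass.
IM (methods 1·2): 0.47 vs {0.39, 0.55, 0.45, 0.30} → fail.
1 of 3 fail.

1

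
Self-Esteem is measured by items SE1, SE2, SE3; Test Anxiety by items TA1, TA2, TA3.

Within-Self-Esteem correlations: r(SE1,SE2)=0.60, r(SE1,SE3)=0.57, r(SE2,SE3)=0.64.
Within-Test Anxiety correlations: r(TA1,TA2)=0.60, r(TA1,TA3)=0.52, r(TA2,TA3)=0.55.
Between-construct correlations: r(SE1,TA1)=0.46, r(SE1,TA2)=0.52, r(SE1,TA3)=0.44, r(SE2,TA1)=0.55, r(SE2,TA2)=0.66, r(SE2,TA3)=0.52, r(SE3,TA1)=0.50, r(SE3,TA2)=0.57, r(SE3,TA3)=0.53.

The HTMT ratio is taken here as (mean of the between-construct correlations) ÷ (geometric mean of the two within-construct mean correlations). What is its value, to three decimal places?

Mean between = 4.75/9 = 0.5278.
Mean within-SE = 1.81/3 = 0.6033; mean within-TA = 1.67/3 = 0.5567.
Geometric mean = √(0.6033 × 0.5567) = 0.5795.
HTMT = 0.5278 / 0.5795 = 0.911.

0.911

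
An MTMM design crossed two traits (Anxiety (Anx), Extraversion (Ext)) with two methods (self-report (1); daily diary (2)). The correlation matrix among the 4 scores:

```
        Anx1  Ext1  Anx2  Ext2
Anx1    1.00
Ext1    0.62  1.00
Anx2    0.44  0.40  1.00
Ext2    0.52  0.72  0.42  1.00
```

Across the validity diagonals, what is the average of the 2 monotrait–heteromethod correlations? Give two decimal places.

Convergent values: 0.44, 0.72; mean = 1.16/2 = 0.58.

0.58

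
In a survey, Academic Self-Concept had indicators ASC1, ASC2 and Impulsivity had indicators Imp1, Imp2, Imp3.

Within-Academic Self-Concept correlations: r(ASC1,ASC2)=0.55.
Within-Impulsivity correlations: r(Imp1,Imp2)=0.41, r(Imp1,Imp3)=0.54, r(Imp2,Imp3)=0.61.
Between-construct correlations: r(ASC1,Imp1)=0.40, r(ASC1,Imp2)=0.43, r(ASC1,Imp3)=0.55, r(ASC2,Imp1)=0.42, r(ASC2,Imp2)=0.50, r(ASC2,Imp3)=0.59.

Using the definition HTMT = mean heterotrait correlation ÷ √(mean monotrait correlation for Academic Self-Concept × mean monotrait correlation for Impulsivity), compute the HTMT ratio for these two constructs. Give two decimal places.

Mean between = 2.89/6 = 0.4817.
Mean within-ASC = 0.55/1 = 0.5500; mean within-Imp = 1.56/3 = 0.5200.
Geometric mean = √(0.5500 × 0.5200) = 0.5348.
HTMT = 0.4817 / 0.5348 = 0.90.

0.90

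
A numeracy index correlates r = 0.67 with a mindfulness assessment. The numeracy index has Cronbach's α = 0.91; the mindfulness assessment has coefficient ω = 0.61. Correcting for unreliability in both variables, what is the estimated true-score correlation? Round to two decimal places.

r_true = r_obs / √(r_xx · r_yy) = 0.67 / √(0.91 × 0.61) = 0.67 / √0.5551 = 0.67 / 0.7451 ≈ 0.90.

0.90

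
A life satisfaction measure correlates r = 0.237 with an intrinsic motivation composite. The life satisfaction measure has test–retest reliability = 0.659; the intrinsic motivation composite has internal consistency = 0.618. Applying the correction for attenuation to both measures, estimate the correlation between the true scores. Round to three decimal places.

r_true = r_obs / √(r_xx · r_yy) = 0.237 / √(0.659 × 0.618) = 0.237 / √0.407262 = 0.237 / 0.6382 ≈ 0.371.

0.371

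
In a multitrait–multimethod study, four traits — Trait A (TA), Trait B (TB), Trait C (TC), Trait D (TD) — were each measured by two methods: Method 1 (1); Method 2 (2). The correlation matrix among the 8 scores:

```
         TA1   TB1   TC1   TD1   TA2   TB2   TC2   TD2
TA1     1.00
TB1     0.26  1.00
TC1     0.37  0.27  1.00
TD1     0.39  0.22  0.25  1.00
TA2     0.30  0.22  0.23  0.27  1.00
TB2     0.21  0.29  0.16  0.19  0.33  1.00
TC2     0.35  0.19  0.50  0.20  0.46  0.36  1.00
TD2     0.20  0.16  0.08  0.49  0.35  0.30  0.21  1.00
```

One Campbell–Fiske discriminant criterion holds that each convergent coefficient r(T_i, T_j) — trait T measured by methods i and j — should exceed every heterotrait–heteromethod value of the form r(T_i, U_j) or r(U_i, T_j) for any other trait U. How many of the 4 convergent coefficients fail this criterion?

1

Checking each validity diagonal entry against its comparison values:
TA (methods 1·2): 0.30 vs {0.21, 0.22, 0.35, 0.23, 0.20, 0.27} → fail.
TB (methods 1·2): 0.29 vs {0.22, 0.21, 0.19, 0.16, 0.16, 0.19} → pass.
TC (methods 1·2): 0.50 vs {0.23, 0.35, 0.16, 0.19, 0.08, 0.20} → pass.
TD (methods 1·2): 0.49 vs {0.27, 0.20, 0.19, 0.16, 0.20, 0.08} → pass.
1 of 4 fail.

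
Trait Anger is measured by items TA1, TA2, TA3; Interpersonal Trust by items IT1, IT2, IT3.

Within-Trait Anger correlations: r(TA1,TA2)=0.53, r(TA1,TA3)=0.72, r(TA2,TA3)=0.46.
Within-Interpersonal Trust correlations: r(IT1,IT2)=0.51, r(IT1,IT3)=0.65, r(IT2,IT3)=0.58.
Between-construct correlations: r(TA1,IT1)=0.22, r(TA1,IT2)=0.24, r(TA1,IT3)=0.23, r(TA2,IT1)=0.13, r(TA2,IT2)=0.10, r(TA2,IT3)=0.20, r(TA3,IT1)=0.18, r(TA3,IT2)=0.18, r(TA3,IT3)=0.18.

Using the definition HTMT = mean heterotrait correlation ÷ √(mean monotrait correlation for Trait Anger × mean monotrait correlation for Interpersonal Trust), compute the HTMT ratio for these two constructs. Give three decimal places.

0.321

Between-construct mean = 1.66/9 = 0.1844.
Mean within-TA = 1.71/3 = 0.5700; mean within-IT = 1.74/3 = 0.5800.
Geometric mean = √(0.5700 × 0.5800) = 0.5750.
HTMT = 0.1844 / 0.5750 = 0.321.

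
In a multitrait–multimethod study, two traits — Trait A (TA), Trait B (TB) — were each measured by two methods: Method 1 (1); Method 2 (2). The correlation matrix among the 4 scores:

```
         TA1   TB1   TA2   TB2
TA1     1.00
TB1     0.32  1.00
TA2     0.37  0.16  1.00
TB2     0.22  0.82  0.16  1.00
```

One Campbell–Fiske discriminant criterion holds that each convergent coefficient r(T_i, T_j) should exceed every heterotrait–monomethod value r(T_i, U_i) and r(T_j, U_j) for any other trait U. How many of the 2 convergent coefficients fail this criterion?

0

Convergent coefficients and their comparison sets:
TA (methods 1·2): 0.37 vs {0.32, 0.16} → pass.
TB (methods 1·2): 0.82 vs {0.32, 0.16} → pass.
0 of 2 fail.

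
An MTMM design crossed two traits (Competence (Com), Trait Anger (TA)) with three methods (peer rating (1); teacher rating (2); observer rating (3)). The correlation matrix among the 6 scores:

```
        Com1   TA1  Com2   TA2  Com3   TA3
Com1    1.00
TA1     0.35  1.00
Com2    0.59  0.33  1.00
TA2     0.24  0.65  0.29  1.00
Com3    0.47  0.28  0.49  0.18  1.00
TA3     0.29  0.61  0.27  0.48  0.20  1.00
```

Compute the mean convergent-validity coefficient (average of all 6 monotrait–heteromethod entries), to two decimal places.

Convergent values: 0.59, 0.47, 0.49, 0.65, 0.61, 0.48; mean = 3.29/6 = 0.55.

0.55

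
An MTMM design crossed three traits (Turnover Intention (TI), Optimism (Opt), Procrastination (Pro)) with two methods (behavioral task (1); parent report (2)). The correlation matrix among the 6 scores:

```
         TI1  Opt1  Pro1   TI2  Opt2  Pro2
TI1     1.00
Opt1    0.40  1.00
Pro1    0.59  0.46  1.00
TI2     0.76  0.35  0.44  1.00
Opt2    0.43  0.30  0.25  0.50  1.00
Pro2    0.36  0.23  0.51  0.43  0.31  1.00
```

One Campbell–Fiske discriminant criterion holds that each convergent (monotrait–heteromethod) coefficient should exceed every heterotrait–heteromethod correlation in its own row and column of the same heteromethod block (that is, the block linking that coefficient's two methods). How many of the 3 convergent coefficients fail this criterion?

Checking each validity diagonal entry against its comparison values:
TI (methods 1·2): 0.76 vs {0.43, 0.35, 0.36, 0.44} → pass.
Opt (methods 1·2): 0.30 vs {0.35, 0.43, 0.23, 0.25} → fail.
Pro (methods 1·2): 0.51 vs {0.44, 0.36, 0.25, 0.23} → pass.
1 of 3 fail.

1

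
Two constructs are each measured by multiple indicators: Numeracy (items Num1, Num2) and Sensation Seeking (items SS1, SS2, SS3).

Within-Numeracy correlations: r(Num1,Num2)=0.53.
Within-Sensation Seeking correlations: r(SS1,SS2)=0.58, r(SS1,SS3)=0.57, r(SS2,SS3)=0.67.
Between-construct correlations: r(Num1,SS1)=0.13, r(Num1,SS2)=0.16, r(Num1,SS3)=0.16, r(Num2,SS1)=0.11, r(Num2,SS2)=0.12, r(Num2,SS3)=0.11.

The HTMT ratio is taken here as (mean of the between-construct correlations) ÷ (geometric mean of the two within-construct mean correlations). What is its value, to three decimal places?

Between-construct mean = 0.79/6 = 0.1317.
Mean within-Num = 0.53/1 = 0.5300; mean within-SS = 1.82/3 = 0.6067.
Geometric mean = √(0.5300 × 0.6067) = 0.5671.
HTMT = 0.1317 / 0.5671 = 0.232.

0.232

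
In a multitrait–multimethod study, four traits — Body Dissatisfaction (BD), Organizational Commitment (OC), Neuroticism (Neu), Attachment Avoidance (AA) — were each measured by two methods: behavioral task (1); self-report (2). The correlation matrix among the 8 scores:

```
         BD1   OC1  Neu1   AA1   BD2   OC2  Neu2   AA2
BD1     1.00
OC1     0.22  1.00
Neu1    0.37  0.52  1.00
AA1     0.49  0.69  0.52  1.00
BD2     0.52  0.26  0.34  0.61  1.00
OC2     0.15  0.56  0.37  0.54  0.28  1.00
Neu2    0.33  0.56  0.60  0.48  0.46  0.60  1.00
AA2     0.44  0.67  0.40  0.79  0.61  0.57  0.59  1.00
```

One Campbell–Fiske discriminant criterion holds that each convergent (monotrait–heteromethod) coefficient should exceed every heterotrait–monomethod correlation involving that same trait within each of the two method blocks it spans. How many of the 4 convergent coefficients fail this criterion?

Checking each validity diagonal entry against its comparison values:
BD (methods 1·2): 0.52 vs {0.22, 0.28, 0.37, 0.46, 0.49, 0.61} → fail.
OC (methods 1·2): 0.56 vs {0.22, 0.28, 0.52, 0.60, 0.69, 0.57} → fail.
Neu (methods 1·2): 0.60 vs {0.37, 0.46, 0.52, 0.60, 0.52, 0.59} → fail.
AA (methods 1·2): 0.79 vs {0.49, 0.61, 0.69, 0.57, 0.52, 0.59} → pass.
3 of 4 fail.

3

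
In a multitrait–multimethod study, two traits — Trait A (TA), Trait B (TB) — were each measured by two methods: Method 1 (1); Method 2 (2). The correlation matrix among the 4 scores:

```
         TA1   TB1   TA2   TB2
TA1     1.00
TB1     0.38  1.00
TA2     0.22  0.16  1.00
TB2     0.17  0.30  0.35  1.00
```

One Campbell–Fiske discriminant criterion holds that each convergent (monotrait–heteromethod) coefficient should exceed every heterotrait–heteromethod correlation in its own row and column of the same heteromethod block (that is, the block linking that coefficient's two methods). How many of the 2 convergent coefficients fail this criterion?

Convergent coefficients and their comparison sets:
TA (methods 1·2): 0.22 vs {0.17, 0.16} → pass.
TB (methods 1·2): 0.30 vs {0.16, 0.17} → pass.
0 of 2 fail.

0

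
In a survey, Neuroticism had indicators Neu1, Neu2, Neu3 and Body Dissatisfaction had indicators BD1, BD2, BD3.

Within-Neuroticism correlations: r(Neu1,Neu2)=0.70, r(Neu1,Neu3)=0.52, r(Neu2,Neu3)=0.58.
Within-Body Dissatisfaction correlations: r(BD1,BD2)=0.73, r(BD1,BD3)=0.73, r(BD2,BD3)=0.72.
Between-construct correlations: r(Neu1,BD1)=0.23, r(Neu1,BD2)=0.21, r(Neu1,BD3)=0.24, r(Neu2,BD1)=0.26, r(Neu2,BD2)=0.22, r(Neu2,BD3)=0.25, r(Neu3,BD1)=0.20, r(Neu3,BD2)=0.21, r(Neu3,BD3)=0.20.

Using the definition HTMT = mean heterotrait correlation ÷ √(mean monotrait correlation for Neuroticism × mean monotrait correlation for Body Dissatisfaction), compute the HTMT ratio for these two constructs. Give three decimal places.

0.340

Mean between = 2.02/9 = 0.2244.
Mean within-Neu = 1.80/3 = 0.6000; mean within-BD = 2.18/3 = 0.7267.
Geometric mean = √(0.6000 × 0.7267) = 0.6603.
HTMT = 0.2244 / 0.6603 = 0.340.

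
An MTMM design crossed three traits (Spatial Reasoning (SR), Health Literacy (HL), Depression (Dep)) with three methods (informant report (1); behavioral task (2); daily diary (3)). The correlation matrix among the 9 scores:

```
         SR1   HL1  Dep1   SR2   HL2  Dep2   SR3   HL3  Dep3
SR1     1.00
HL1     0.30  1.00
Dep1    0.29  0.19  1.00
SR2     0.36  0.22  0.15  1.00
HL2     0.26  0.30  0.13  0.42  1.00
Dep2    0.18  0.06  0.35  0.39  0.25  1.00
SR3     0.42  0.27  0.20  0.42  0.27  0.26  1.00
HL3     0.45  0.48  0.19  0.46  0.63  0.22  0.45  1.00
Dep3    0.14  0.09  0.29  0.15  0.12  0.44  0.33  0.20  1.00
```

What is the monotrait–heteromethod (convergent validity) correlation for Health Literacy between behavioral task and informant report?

0.30

Same trait (HL), different methods: r(HL2, HL1) = 0.30.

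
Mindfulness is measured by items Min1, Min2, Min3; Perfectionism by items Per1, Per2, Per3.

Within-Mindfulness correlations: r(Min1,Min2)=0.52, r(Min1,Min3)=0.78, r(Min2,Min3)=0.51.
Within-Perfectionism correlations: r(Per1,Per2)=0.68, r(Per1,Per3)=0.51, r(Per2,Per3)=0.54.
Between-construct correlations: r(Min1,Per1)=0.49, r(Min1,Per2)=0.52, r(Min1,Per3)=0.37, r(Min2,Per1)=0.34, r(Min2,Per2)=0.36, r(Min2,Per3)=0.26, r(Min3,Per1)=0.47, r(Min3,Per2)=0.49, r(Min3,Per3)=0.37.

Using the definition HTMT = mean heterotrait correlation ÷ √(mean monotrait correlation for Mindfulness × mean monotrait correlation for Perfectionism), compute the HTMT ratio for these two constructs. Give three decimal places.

0.691

Mean heterotrait r = 3.67/9 = 0.4078.
Mean within-Min = 1.81/3 = 0.6033; mean within-Per = 1.73/3 = 0.5767.
Geometric mean = √(0.6033 × 0.5767) = 0.5899.
HTMT = 0.4078 / 0.5899 = 0.691.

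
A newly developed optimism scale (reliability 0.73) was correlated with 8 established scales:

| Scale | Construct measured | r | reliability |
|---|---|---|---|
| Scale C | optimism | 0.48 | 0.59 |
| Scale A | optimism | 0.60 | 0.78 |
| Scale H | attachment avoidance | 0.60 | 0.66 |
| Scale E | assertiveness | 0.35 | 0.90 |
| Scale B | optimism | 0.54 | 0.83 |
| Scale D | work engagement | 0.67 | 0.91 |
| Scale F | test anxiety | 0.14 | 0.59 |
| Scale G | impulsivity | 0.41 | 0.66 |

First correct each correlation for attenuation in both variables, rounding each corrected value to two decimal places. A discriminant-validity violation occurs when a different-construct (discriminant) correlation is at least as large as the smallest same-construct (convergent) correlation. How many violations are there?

Disattenuated r (r / √(r_scale · r_new)):
  Scale C (conv): 0.48 / √(0.59·0.73) = 0.73
  Scale A (conv): 0.60 / √(0.78·0.73) = 0.80
  Scale H (disc): 0.60 / √(0.66·0.73) = 0.86
  Scale E (disc): 0.35 / √(0.90·0.73) = 0.43
  Scale B (conv): 0.54 / √(0.83·0.73) = 0.69
  Scale D (disc): 0.67 / √(0.91·0.73) = 0.82
  Scale F (disc): 0.14 / √(0.59·0.73) = 0.21
  Scale G (disc): 0.41 / √(0.66·0.73) = 0.59
Smallest convergent = 0.69. Discriminant values: 0.86, 0.43, 0.82, 0.21, 0.59; count ≥ 0.69 → 2.

2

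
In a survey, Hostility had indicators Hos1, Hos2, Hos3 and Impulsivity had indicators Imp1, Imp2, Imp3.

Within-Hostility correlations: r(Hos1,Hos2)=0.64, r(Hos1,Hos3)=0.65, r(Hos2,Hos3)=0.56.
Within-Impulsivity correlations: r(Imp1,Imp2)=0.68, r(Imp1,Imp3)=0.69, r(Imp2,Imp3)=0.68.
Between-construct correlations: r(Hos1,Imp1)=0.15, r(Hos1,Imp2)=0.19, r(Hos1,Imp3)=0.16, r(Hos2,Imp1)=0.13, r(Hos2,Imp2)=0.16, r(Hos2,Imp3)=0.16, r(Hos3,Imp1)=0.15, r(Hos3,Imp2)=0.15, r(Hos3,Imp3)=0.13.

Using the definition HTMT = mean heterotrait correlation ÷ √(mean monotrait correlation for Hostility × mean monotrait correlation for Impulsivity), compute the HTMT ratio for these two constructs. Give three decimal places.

0.236

Between-construct mean = 1.38/9 = 0.1533.
Mean within-Hos = 1.85/3 = 0.6167; mean within-Imp = 2.05/3 = 0.6833.
Geometric mean = √(0.6167 × 0.6833) = 0.6491.
HTMT = 0.1533 / 0.6491 = 0.236.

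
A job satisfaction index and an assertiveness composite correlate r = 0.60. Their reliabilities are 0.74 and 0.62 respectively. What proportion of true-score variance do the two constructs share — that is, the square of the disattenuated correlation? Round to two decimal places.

Disattenuated r = 0.60 / √(0.74 × 0.62) = 0.60 / 0.6773 = 0.8859.
Shared true-score variance = 0.8859² = 0.7848 ≈ 0.78.

0.78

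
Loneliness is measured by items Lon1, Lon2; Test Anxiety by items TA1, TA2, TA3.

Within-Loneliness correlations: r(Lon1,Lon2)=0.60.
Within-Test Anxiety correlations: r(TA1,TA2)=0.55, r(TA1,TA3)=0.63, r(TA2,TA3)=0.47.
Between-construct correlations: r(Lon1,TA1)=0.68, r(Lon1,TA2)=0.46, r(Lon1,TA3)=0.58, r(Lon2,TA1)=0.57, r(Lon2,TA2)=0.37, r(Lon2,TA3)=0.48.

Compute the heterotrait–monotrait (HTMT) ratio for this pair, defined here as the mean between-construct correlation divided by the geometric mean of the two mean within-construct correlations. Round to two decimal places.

Between-construct mean = 3.14/6 = 0.5233.
Mean within-Lon = 0.60/1 = 0.6000; mean within-TA = 1.65/3 = 0.5500.
Geometric mean = √(0.6000 × 0.5500) = 0.5745.
HTMT = 0.5233 / 0.5745 = 0.91.

0.91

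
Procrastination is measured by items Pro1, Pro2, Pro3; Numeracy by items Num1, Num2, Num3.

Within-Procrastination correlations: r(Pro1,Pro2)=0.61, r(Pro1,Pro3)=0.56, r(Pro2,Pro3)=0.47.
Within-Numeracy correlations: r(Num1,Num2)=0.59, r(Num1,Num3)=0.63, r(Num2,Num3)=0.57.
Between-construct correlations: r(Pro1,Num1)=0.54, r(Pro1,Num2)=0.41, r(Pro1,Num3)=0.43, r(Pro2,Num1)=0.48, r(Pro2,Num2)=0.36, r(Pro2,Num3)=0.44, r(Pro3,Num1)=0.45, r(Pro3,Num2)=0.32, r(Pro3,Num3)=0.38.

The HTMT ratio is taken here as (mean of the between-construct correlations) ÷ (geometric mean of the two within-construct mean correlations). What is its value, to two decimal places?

0.74

Mean heterotrait r = 3.81/9 = 0.4233.
Mean within-Pro = 1.64/3 = 0.5467; mean within-Num = 1.79/3 = 0.5967.
Geometric mean = √(0.5467 × 0.5967) = 0.5712.
HTMT = 0.4233 / 0.5712 = 0.74.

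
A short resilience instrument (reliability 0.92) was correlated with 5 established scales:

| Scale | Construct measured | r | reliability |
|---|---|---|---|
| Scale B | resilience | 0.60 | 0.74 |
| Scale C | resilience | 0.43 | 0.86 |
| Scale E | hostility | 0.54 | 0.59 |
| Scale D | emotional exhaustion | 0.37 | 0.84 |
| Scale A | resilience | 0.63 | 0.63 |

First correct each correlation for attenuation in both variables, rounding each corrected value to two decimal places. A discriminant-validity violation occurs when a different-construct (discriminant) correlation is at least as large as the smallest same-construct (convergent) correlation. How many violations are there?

1

Disattenuated r (r / √(r_scale · r_new)):
  Scale B (conv): 0.60 / √(0.74·0.92) = 0.73
  Scale C (conv): 0.43 / √(0.86·0.92) = 0.48
  Scale E (disc): 0.54 / √(0.59·0.92) = 0.73
  Scale D (disc): 0.37 / √(0.84·0.92) = 0.42
  Scale A (conv): 0.63 / √(0.63·0.92) = 0.83
Smallest convergent = 0.48. Discriminant values: 0.73, 0.42; count ≥ 0.48 → 1.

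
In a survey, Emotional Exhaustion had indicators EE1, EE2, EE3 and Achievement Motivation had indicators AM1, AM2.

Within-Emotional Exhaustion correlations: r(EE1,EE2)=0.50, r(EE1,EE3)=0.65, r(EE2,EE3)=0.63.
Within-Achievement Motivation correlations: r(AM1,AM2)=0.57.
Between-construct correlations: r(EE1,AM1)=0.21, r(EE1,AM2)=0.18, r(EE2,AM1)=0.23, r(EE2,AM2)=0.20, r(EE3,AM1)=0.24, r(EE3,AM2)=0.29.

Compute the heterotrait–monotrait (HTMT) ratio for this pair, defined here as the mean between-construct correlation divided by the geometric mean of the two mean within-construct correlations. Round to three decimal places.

Mean heterotrait r = 1.35/6 = 0.2250.
Mean within-EE = 1.78/3 = 0.5933; mean within-AM = 0.57/1 = 0.5700.
Geometric mean = √(0.5933 × 0.5700) = 0.5815.
HTMT = 0.2250 / 0.5815 = 0.387.

0.387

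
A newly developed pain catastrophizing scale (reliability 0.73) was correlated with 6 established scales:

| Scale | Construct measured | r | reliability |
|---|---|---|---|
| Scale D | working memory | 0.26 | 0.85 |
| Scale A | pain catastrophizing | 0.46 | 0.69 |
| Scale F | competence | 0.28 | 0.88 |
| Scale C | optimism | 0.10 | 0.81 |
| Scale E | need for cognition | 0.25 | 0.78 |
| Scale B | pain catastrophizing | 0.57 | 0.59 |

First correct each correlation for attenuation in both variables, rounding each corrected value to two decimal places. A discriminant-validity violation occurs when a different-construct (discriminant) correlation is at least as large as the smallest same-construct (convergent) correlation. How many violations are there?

0

Disattenuated r (r / √(r_scale · r_new)):
  Scale D (disc): 0.26 / √(0.85·0.73) = 0.33
  Scale A (conv): 0.46 / √(0.69·0.73) = 0.65
  Scale F (disc): 0.28 / √(0.88·0.73) = 0.35
  Scale C (disc): 0.10 / √(0.81·0.73) = 0.13
  Scale E (disc): 0.25 / √(0.78·0.73) = 0.33
  Scale B (conv): 0.57 / √(0.59·0.73) = 0.87
Smallest convergent = 0.65. Discriminant values: 0.33, 0.35, 0.13, 0.33; count ≥ 0.65 → 0.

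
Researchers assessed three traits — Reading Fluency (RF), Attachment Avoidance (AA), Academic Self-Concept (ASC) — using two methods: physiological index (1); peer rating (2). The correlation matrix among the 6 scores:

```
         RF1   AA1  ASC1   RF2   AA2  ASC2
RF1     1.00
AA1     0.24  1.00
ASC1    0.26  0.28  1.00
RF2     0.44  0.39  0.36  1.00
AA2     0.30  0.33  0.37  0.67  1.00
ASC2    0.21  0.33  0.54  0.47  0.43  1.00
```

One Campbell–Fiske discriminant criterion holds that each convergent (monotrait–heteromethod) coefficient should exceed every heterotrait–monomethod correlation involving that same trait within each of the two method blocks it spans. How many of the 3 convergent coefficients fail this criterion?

Convergent coefficients and their comparison sets:
RF (methods 1·2): 0.44 vs {0.24, 0.67, 0.26, 0.47} → fail.
AA (methods 1·2): 0.33 vs {0.24, 0.67, 0.28, 0.43} → fail.
ASC (methods 1·2): 0.54 vs {0.26, 0.47, 0.28, 0.43} → pass.
2 of 3 fail.

2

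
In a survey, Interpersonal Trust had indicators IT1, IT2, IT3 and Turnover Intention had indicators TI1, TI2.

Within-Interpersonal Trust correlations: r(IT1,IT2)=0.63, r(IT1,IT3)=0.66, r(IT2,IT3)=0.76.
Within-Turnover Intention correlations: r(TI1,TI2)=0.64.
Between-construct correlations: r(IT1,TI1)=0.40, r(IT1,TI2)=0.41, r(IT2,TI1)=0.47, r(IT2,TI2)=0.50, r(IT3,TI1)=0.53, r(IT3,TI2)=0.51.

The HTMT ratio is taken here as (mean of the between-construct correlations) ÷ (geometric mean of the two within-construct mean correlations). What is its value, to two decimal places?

Mean between = 2.82/6 = 0.4700.
Mean within-IT = 2.05/3 = 0.6833; mean within-TI = 0.64/1 = 0.6400.
Geometric mean = √(0.6833 × 0.6400) = 0.6613.
HTMT = 0.4700 / 0.6613 = 0.71.

0.71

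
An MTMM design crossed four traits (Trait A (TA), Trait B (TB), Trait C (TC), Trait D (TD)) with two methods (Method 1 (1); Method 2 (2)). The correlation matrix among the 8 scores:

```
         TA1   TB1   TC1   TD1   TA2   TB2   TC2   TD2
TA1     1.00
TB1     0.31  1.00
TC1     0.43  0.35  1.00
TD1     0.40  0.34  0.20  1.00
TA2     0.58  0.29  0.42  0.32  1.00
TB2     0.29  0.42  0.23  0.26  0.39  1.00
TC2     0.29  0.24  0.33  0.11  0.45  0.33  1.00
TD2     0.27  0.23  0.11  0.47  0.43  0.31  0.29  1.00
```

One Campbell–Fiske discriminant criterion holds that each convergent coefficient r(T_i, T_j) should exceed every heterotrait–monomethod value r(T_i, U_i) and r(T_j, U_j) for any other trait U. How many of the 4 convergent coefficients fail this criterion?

Checking each validity diagonal entry against its comparison values:
TA (methods 1·2): 0.58 vs {0.31, 0.39, 0.43, 0.45, 0.40, 0.43} → pass.
TB (methods 1·2): 0.42 vs {0.31, 0.39, 0.35, 0.33, 0.34, 0.31} → pass.
TC (methods 1·2): 0.33 vs {0.43, 0.45, 0.35, 0.33, 0.20, 0.29} → fail.
TD (methods 1·2): 0.47 vs {0.40, 0.43, 0.34, 0.31, 0.20, 0.29} → pass.
1 of 4 fail.

1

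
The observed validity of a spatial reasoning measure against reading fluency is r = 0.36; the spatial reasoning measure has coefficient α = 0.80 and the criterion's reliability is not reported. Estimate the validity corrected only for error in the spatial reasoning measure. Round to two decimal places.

0.40

Single correction: r_c = r_obs / √r_xx = 0.36 / √0.80 = 0.36 / 0.8944 ≈ 0.40.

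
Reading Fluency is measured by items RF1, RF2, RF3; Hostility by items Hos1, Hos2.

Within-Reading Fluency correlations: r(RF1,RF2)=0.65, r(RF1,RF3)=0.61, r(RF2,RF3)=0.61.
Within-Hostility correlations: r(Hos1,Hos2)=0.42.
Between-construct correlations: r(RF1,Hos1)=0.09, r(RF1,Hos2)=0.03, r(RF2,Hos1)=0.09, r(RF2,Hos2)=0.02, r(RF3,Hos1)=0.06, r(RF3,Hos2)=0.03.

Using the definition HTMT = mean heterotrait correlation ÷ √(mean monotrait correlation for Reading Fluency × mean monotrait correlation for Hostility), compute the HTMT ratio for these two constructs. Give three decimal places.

0.104

Mean between = 0.32/6 = 0.0533.
Mean within-RF = 1.87/3 = 0.6233; mean within-Hos = 0.42/1 = 0.4200.
Geometric mean = √(0.6233 × 0.4200) = 0.5117.
HTMT = 0.0533 / 0.5117 = 0.104.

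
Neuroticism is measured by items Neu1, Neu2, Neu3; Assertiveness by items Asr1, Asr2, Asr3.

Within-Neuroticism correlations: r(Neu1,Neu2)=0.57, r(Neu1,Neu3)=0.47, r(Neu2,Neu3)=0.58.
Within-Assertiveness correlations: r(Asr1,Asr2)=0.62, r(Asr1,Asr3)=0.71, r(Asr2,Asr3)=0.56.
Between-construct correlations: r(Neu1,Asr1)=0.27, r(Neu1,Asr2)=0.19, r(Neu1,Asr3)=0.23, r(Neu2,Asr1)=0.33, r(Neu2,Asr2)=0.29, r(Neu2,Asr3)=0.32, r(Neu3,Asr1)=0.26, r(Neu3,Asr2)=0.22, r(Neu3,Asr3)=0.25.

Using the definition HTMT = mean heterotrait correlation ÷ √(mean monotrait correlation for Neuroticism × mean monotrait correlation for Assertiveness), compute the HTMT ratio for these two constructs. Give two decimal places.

0.45

Mean between = 2.36/9 = 0.2622.
Mean within-Neu = 1.62/3 = 0.5400; mean within-Asr = 1.89/3 = 0.6300.
Geometric mean = √(0.5400 × 0.6300) = 0.5833.
HTMT = 0.2622 / 0.5833 = 0.45.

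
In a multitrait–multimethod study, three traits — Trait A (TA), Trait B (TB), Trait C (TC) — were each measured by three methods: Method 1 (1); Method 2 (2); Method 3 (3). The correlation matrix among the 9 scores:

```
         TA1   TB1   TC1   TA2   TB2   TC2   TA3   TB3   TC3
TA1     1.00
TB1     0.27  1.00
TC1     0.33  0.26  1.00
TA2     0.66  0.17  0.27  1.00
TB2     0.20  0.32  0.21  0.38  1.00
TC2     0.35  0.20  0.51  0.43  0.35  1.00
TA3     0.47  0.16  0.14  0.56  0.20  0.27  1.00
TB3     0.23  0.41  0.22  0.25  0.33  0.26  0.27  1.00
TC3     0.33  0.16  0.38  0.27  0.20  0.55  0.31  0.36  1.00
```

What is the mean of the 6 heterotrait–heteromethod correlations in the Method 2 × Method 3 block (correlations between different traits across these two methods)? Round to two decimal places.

HTHM values (method 2 × method 3): 0.25, 0.27, 0.20, 0.20, 0.27, 0.26; mean = 1.45/6 = 0.24.

0.24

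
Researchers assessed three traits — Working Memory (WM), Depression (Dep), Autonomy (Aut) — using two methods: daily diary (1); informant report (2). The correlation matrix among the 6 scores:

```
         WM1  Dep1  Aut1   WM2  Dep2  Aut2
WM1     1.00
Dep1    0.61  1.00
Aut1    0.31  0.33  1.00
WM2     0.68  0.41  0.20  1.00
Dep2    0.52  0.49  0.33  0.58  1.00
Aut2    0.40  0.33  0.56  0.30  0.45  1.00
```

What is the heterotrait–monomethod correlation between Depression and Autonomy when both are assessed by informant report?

0.45

Different traits, same method: r(Dep2, Aut2) = 0.45.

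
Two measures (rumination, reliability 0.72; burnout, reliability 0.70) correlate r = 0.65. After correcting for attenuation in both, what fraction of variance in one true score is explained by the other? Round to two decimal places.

0.84

Disattenuated r = 0.65 / √(0.72 × 0.70) = 0.65 / 0.7099 = 0.9156.
Shared true-score variance = 0.9156² = 0.8383 ≈ 0.84.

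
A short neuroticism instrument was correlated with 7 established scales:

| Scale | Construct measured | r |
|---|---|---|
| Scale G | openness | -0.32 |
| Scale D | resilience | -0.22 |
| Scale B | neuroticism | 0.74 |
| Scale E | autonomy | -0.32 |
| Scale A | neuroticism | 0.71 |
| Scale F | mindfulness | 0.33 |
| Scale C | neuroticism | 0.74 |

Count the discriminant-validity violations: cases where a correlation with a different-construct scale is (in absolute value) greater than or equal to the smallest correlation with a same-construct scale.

0

Convergent (same construct = neuroticism): Scale B, Scale A, Scale C.
Smallest convergent = 0.71. Discriminant |r|: 0.32, 0.22, 0.32, 0.33; count ≥ 0.71 → 0.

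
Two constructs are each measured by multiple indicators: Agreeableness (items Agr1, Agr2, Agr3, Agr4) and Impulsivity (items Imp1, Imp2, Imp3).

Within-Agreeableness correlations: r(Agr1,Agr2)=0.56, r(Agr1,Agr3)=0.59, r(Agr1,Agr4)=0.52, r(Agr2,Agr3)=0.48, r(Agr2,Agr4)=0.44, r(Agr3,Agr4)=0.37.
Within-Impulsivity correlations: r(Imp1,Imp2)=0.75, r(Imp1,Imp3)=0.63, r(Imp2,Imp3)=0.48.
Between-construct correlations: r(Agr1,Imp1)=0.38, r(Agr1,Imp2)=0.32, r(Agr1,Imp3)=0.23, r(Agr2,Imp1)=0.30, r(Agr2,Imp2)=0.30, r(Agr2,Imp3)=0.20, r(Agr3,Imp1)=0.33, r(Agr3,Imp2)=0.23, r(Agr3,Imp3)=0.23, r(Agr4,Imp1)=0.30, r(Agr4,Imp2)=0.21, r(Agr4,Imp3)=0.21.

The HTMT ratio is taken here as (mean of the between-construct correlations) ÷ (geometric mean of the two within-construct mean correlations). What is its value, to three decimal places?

0.488

Mean between = 3.24/12 = 0.2700.
Mean within-Agr = 2.96/6 = 0.4933; mean within-Imp = 1.86/3 = 0.6200.
Geometric mean = √(0.4933 × 0.6200) = 0.5530.
HTMT = 0.2700 / 0.5530 = 0.488.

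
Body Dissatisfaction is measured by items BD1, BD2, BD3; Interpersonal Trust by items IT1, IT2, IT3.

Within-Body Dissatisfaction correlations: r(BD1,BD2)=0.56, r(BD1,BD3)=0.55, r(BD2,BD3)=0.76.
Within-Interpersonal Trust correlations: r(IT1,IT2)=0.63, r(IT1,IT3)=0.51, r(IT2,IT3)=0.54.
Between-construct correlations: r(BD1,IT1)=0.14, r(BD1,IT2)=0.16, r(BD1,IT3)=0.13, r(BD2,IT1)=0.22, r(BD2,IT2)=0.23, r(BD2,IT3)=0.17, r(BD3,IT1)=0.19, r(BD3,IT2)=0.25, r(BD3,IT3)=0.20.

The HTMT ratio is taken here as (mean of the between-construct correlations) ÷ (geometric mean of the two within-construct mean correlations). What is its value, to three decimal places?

Mean heterotrait r = 1.69/9 = 0.1878.
Mean within-BD = 1.87/3 = 0.6233; mean within-IT = 1.68/3 = 0.5600.
Geometric mean = √(0.6233 × 0.5600) = 0.5908.
HTMT = 0.1878 / 0.5908 = 0.318.

0.318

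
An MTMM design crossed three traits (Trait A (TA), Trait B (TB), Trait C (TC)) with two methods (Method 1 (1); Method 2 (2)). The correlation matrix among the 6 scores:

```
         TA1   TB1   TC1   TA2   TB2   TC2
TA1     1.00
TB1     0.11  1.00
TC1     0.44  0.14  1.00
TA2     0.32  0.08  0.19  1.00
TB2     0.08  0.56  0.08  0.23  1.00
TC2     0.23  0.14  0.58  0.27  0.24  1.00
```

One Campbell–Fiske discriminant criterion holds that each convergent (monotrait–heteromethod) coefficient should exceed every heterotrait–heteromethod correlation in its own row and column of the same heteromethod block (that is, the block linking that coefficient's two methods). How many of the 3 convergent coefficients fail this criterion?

Each convergent coefficient versus the relevant comparison correlations:
TA (methods 1·2): 0.32 vs {0.08, 0.08, 0.23, 0.19} → pass.
TB (methods 1·2): 0.56 vs {0.08, 0.08, 0.14, 0.08} → pass.
TC (methods 1·2): 0.58 vs {0.19, 0.23, 0.08, 0.14} → pass.
0 of 3 fail.

0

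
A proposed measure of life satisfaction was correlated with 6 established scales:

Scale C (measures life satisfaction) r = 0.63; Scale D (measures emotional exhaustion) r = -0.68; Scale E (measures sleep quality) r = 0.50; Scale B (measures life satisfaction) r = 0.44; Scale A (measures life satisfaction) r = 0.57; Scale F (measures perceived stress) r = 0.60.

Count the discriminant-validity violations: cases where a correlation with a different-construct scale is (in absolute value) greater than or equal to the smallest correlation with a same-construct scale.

Convergent (same construct = life satisfaction): Scale C, Scale B, Scale A.
Smallest convergent = 0.44. Discriminant |r|: 0.68, 0.50, 0.60; count ≥ 0.44 → 3.

3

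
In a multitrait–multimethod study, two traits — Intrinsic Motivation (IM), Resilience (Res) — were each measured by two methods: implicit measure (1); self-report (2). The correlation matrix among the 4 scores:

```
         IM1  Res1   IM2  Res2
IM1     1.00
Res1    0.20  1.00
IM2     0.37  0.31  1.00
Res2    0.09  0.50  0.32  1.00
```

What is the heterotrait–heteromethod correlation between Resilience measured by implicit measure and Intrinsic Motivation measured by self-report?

0.31

Different traits and methods: r(Res1, IM2) = 0.31.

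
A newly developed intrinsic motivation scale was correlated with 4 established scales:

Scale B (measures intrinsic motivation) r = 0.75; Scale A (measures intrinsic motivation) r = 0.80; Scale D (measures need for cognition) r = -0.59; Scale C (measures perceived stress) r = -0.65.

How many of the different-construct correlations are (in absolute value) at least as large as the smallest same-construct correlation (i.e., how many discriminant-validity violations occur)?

Convergent (same construct = intrinsic motivation): Scale B, Scale A.
Smallest convergent = 0.75. Discriminant |r|: 0.59, 0.65; count ≥ 0.75 → 0.

0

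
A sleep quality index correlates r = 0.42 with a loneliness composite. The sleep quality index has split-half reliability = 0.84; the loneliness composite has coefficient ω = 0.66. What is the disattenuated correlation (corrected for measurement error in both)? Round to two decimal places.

0.56

r_true = r_obs / √(r_xx · r_yy) = 0.42 / √(0.84 × 0.66) = 0.42 / √0.5544 = 0.42 / 0.7446 ≈ 0.56.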